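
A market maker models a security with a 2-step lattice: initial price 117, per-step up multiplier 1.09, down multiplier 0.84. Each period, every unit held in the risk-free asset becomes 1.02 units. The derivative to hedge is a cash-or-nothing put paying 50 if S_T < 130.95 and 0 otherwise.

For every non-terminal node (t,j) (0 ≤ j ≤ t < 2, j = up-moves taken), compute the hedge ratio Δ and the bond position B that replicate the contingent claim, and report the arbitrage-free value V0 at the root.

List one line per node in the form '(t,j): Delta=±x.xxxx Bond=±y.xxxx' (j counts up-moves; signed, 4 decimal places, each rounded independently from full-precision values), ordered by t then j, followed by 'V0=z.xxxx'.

(0,0): Delta=-1.2066 Bond=164.3214
(1,0): Delta=0.0000 Bond=49.0196
(1,1): Delta=-1.5683 Bond=213.7255
V0=23.1449

Risk-neutral probability p* = (R−d)/(u−d) = (1.02−0.84)/(1.09−0.84) = 0.7200.
At expiry t=2: V(2,0)=50.0000, V(2,1)=50.0000, V(2,2)=0.0000
(1,0): S=98.2800. Δ = (V_up−V_dn)/(S_up−S_dn) = (50.0000−50.0000)/(107.1252−82.5552) = 0.0000. V = [p*·50.0000 + (1−p*)·50.0000]/1.02 = 49.0196. B = V − Δ·S = 49.0196.
(1,1): S=127.5300. Δ = (V_up−V_dn)/(S_up−S_dn) = (0.0000−50.0000)/(139.0077−107.1252) = -1.5683. V = [p*·0.0000 + (1−p*)·50.0000]/1.02 = 13.7255. B = V − Δ·S = 213.7255.
(0,0): S=117.0000. Δ = (V_up−V_dn)/(S_up−S_dn) = (13.7255−49.0196)/(127.5300−98.2800) = -1.2066. V = [p*·13.7255 + (1−p*)·49.0196]/1.02 = 23.1449. B = V − Δ·S = 164.3214.
The time-0 hedge costs 23.1449, which is the no-arbitrage price.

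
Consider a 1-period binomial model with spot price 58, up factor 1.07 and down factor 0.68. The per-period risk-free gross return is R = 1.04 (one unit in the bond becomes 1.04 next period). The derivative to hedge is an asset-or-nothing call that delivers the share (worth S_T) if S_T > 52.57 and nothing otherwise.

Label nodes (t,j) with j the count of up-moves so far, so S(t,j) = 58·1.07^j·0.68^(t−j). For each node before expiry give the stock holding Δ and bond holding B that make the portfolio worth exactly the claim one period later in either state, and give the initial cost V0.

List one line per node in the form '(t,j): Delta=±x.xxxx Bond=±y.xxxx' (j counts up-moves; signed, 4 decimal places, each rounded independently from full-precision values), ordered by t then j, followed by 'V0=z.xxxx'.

Since d<R<u, set p* = (R−d)/(u−d) = 0.9231; price each node as the discounted p*-expectation of its children.
At expiry t=1: V(1,0)=0.0000, V(1,1)=62.0600
(0,0): S=58.0000. Δ = (V_up−V_dn)/(S_up−S_dn) = (62.0600−0.0000)/(62.0600−39.4400) = 2.7436. V = [p*·62.0600 + (1−p*)·0.0000]/1.04 = 55.0828. B = V − Δ·S = -104.0454.
Check: Δ(0,0)·S0 + B(0,0) = 55.0828 = V0.

(0,0): Delta=2.7436 Bond=-104.0454
V0=55.0828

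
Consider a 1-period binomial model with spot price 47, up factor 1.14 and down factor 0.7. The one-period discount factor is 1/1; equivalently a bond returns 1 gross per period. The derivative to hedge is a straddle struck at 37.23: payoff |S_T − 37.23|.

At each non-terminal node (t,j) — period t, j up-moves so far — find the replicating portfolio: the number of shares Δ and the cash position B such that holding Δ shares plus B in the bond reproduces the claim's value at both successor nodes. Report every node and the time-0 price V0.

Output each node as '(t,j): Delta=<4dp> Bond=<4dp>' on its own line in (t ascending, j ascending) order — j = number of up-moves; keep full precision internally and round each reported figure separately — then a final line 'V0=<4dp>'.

(0,0): Delta=0.5812 Bond=-14.7927
V0=12.5255

The replicating-portfolio and risk-neutral prices coincide; use p* = (1−0.7)/(1.14−0.7) = 0.6818 for the latter.
Payoff layer (t=1): V(1,0)=4.3300, V(1,1)=16.3500
(0,0): S=47.0000. Δ = (V_up−V_dn)/(S_up−S_dn) = (16.3500−4.3300)/(53.5800−32.9000) = 0.5812. V = [p*·16.3500 + (1−p*)·4.3300]/1 = 12.5255. B = V − Δ·S = -14.7927.
Self-financing check: at every node Δ·S+B equals the discounted successor values.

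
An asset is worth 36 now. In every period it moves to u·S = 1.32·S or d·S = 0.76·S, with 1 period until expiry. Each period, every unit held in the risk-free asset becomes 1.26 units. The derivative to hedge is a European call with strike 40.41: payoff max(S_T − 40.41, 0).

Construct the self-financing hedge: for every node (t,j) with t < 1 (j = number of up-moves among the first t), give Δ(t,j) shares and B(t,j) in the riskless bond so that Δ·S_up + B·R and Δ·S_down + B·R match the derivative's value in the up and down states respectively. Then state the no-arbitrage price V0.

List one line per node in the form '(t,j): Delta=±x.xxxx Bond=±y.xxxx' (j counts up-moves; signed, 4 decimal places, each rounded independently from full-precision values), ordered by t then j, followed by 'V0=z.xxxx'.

The replicating-portfolio and risk-neutral prices coincide; use p* = (1.26−0.76)/(1.32−0.76) = 0.8929 for the latter.
Terminal values V(1,·): V(1,0)=0.0000, V(1,1)=7.1100
  t=0,j=0: stock 36.0000 → up 47.5200 (V=7.1100), down 27.3600 (V=0.0000). Price 5.0383; hedge Δ=0.3527, bond B=-7.6582.
The time-0 hedge costs 5.0383, which is the no-arbitrage price.

(0,0): Delta=0.3527 Bond=-7.6582
V0=5.0383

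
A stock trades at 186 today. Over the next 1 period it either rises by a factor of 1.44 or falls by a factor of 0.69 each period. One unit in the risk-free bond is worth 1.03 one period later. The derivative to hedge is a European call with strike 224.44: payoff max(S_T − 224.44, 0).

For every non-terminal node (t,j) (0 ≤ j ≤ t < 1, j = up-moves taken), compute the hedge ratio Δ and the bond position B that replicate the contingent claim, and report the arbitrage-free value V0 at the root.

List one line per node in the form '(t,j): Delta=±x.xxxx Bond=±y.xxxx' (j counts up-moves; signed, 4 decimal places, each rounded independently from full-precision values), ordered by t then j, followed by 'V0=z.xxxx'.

(0,0): Delta=0.3111 Bond=-38.7650
V0=19.1016

The replicating-portfolio and risk-neutral prices coincide; use p* = (1.03−0.69)/(1.44−0.69) = 0.4533 for the latter.
Payoff layer (t=1): V(1,0)=0.0000, V(1,1)=43.4000
(0,0): S=186.0000. Δ = (V_up−V_dn)/(S_up−S_dn) = (43.4000−0.0000)/(267.8400−128.3400) = 0.3111. V = [p*·43.4000 + (1−p*)·0.0000]/1.03 = 19.1016. B = V − Δ·S = -38.7650.
Root portfolio cost Δ·186+B reproduces V0=19.1016.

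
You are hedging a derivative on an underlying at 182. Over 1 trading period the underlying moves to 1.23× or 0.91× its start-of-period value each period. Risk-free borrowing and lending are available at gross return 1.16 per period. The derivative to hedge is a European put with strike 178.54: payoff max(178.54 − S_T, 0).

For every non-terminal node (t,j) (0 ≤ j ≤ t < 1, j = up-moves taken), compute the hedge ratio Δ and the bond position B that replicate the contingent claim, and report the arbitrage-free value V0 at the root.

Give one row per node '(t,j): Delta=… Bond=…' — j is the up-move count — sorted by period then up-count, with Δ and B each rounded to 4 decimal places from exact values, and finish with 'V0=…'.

(0,0): Delta=-0.2218 Bond=42.8114
V0=2.4364

Since d<R<u, set p* = (R−d)/(u−d) = 0.7812; price each node as the discounted p*-expectation of its children.
Terminal payoffs: V(1,0)=12.9200, V(1,1)=0.0000
  t=0,j=0: stock 182.0000 → up 223.8600 (V=0.0000), down 165.6200 (V=12.9200). Price 2.4364; hedge Δ=-0.2218, bond B=42.8114.
The time-0 hedge costs 2.4364, which is the no-arbitrage price.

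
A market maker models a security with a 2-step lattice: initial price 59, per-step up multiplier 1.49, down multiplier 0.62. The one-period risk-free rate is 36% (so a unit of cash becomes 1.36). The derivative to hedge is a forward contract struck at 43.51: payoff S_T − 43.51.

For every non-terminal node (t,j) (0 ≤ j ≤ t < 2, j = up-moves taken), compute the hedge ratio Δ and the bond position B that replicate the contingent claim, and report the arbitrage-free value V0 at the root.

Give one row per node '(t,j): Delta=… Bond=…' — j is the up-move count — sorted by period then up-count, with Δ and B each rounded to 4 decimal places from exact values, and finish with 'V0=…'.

(0,0): Delta=1.0000 Bond=-23.5240
(1,0): Delta=1.0000 Bond=-31.9926
(1,1): Delta=1.0000 Bond=-31.9926
V0=35.4760

No-arbitrage ⇒ martingale measure with p* = (R−d)/(u−d) = 0.8506.
Payoff layer (t=2): V(2,0)=-20.8304, V(2,1)=10.9942, V(2,2)=87.4759
(1,0): S=36.5800. Δ = (V_up−V_dn)/(S_up−S_dn) = (10.9942−-20.8304)/(54.5042−22.6796) = 1.0000. V = [p*·10.9942 + (1−p*)·-20.8304]/1.36 = 4.5874. B = V − Δ·S = -31.9926.
(1,1): S=87.9100. Δ = (V_up−V_dn)/(S_up−S_dn) = (87.4759−10.9942)/(130.9859−54.5042) = 1.0000. V = [p*·87.4759 + (1−p*)·10.9942]/1.36 = 55.9174. B = V − Δ·S = -31.9926.
(0,0): S=59.0000. Δ = (V_up−V_dn)/(S_up−S_dn) = (55.9174−4.5874)/(87.9100−36.5800) = 1.0000. V = [p*·55.9174 + (1−p*)·4.5874]/1.36 = 35.4760. B = V − Δ·S = -23.5240.
Root portfolio cost Δ·59+B reproduces V0=35.4760.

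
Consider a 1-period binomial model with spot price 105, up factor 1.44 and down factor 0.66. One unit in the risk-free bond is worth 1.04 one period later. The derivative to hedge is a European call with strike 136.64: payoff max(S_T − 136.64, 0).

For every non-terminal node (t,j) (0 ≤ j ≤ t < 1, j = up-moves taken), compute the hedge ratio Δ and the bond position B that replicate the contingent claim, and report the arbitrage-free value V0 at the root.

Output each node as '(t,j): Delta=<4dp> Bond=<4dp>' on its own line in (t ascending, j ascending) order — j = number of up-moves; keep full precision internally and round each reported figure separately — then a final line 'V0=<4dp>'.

(0,0): Delta=0.1778 Bond=-11.8462
V0=6.8205

Since d<R<u, set p* = (R−d)/(u−d) = 0.4872; price each node as the discounted p*-expectation of its children.
Terminal values V(1,·): V(1,0)=0.0000, V(1,1)=14.5600
(0,0): S=105.0000. Δ = (V_up−V_dn)/(S_up−S_dn) = (14.5600−0.0000)/(151.2000−69.3000) = 0.1778. V = [p*·14.5600 + (1−p*)·0.0000]/1.04 = 6.8205. B = V − Δ·S = -11.8462.
Self-financing check: at every node Δ·S+B equals the discounted successor values.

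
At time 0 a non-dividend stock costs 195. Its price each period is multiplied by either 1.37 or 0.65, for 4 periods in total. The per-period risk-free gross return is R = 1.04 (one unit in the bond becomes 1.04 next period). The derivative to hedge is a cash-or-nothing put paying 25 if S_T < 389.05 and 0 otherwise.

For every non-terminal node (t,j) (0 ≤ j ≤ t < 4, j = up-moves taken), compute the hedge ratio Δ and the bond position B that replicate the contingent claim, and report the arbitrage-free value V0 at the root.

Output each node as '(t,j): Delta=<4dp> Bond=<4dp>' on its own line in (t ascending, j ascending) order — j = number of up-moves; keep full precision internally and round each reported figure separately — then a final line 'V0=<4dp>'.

Since d<R<u, set p* = (R−d)/(u−d) = 0.5417; price each node as the discounted p*-expectation of its children.
Terminal values V(4,·): V(4,0)=25.0000, V(4,1)=25.0000, V(4,2)=25.0000, V(4,3)=25.0000, V(4,4)=0.0000
(3,0): S=53.5519. Δ = (V_up−V_dn)/(S_up−S_dn) = (25.0000−25.0000)/(73.3661−34.8087) = 0.0000. V = [p*·25.0000 + (1−p*)·25.0000]/1.04 = 24.0385. B = V − Δ·S = 24.0385.
(3,1): S=112.8709. Δ = (V_up−V_dn)/(S_up−S_dn) = (25.0000−25.0000)/(154.6331−73.3661) = 0.0000. V = [p*·25.0000 + (1−p*)·25.0000]/1.04 = 24.0385. B = V − Δ·S = 24.0385.
(3,2): S=237.8971. Δ = (V_up−V_dn)/(S_up−S_dn) = (25.0000−25.0000)/(325.9190−154.6331) = 0.0000. V = [p*·25.0000 + (1−p*)·25.0000]/1.04 = 24.0385. B = V − Δ·S = 24.0385.
(3,3): S=501.4138. Δ = (V_up−V_dn)/(S_up−S_dn) = (0.0000−25.0000)/(686.9370−325.9190) = -0.0692. V = [p*·0.0000 + (1−p*)·25.0000]/1.04 = 11.0176. B = V − Δ·S = 45.7399.
(2,0): S=82.3875. Δ = (V_up−V_dn)/(S_up−S_dn) = (24.0385−24.0385)/(112.8709−53.5519) = 0.0000. V = [p*·24.0385 + (1−p*)·24.0385]/1.04 = 23.1139. B = V − Δ·S = 23.1139.
(2,1): S=173.6475. Δ = (V_up−V_dn)/(S_up−S_dn) = (24.0385−24.0385)/(237.8971−112.8709) = 0.0000. V = [p*·24.0385 + (1−p*)·24.0385]/1.04 = 23.1139. B = V − Δ·S = 23.1139.
(2,2): S=365.9955. Δ = (V_up−V_dn)/(S_up−S_dn) = (11.0176−24.0385)/(501.4138−237.8971) = -0.0494. V = [p*·11.0176 + (1−p*)·24.0385]/1.04 = 16.3322. B = V − Δ·S = 34.4167.
(1,0): S=126.7500. Δ = (V_up−V_dn)/(S_up−S_dn) = (23.1139−23.1139)/(173.6475−82.3875) = 0.0000. V = [p*·23.1139 + (1−p*)·23.1139]/1.04 = 22.2249. B = V − Δ·S = 22.2249.
(1,1): S=267.1500. Δ = (V_up−V_dn)/(S_up−S_dn) = (16.3322−23.1139)/(365.9955−173.6475) = -0.0353. V = [p*·16.3322 + (1−p*)·23.1139]/1.04 = 18.6928. B = V − Δ·S = 28.1118.
(0,0): S=195.0000. Δ = (V_up−V_dn)/(S_up−S_dn) = (18.6928−22.2249)/(267.1500−126.7500) = -0.0252. V = [p*·18.6928 + (1−p*)·22.2249]/1.04 = 19.5305. B = V − Δ·S = 24.4362.
Self-financing check: at every node Δ·S+B equals the discounted successor values.

(0,0): Delta=-0.0252 Bond=24.4362
(1,0): Delta=0.0000 Bond=22.2249
(1,1): Delta=-0.0353 Bond=28.1118
(2,0): Delta=0.0000 Bond=23.1139
(2,1): Delta=0.0000 Bond=23.1139
(2,2): Delta=-0.0494 Bond=34.4167
(3,0): Delta=0.0000 Bond=24.0385
(3,1): Delta=0.0000 Bond=24.0385
(3,2): Delta=0.0000 Bond=24.0385
(3,3): Delta=-0.0692 Bond=45.7399
V0=19.5305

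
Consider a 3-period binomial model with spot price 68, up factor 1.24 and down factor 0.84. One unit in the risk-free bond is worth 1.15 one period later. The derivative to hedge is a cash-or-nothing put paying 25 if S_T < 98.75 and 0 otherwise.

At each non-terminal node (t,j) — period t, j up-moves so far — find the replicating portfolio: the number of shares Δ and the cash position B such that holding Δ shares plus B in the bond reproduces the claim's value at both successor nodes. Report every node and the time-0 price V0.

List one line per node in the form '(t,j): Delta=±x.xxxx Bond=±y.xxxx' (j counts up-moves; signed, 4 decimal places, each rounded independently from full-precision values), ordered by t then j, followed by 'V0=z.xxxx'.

Risk-neutral probability p* = (R−d)/(u−d) = (1.15−0.84)/(1.24−0.84) = 0.7750.
At expiry t=3: V(3,0)=25.0000, V(3,1)=25.0000, V(3,2)=25.0000, V(3,3)=0.0000
Node (2,0) S=47.9808: V=(p*·25.0000+(1−p*)·25.0000)/1.15=21.7391; Δ=(25.0000−25.0000)/(59.4962−40.3039)=0.0000; B=V−Δ·S=21.7391
Node (2,1) S=70.8288: V=(p*·25.0000+(1−p*)·25.0000)/1.15=21.7391; Δ=(25.0000−25.0000)/(87.8277−59.4962)=0.0000; B=V−Δ·S=21.7391
Node (2,2) S=104.5568: V=(p*·0.0000+(1−p*)·25.0000)/1.15=4.8913; Δ=(0.0000−25.0000)/(129.6504−87.8277)=-0.5978; B=V−Δ·S=67.3913
Node (1,0) S=57.1200: V=(p*·21.7391+(1−p*)·21.7391)/1.15=18.9036; Δ=(21.7391−21.7391)/(70.8288−47.9808)=0.0000; B=V−Δ·S=18.9036
Node (1,1) S=84.3200: V=(p*·4.8913+(1−p*)·21.7391)/1.15=7.5496; Δ=(4.8913−21.7391)/(104.5568−70.8288)=-0.4995; B=V−Δ·S=49.6692
Node (0,0) S=68.0000: V=(p*·7.5496+(1−p*)·18.9036)/1.15=8.7863; Δ=(7.5496−18.9036)/(84.3200−57.1200)=-0.4174; B=V−Δ·S=37.1712
Self-financing check: at every node Δ·S+B equals the discounted successor values.

(0,0): Delta=-0.4174 Bond=37.1712
(1,0): Delta=0.0000 Bond=18.9036
(1,1): Delta=-0.4995 Bond=49.6692
(2,0): Delta=0.0000 Bond=21.7391
(2,1): Delta=0.0000 Bond=21.7391
(2,2): Delta=-0.5978 Bond=67.3913
V0=8.7863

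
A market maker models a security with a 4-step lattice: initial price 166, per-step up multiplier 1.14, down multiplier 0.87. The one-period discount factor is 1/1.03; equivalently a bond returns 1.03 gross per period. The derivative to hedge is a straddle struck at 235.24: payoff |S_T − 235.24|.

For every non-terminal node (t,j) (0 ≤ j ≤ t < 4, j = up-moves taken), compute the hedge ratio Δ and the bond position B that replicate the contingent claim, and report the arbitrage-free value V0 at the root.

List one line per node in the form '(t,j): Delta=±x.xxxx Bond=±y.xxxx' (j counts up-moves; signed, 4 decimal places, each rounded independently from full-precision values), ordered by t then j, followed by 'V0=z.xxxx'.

(0,0): Delta=-0.6165 Bond=155.2370
(1,0): Delta=-1.0000 Bond=215.2779
(1,1): Delta=-0.4153 Bond=121.8178
(2,0): Delta=-1.0000 Bond=221.7363
(2,1): Delta=-1.0000 Bond=221.7363
(2,2): Delta=-0.1085 Bond=59.2909
(3,0): Delta=-1.0000 Bond=228.3883
(3,1): Delta=-1.0000 Bond=228.3883
(3,2): Delta=-1.0000 Bond=228.3883
(3,3): Delta=0.3592 Bond=-53.9621
V0=52.8966

The replicating-portfolio and risk-neutral prices coincide; use p* = (1.03−0.87)/(1.14−0.87) = 0.5926 for the latter.
At expiry t=4: V(4,0)=140.1390, V(4,1)=110.6249, V(4,2)=71.9512, V(4,3)=21.2754, V(4,4)=45.1274
(3,0): S=109.3115. Δ = (V_up−V_dn)/(S_up−S_dn) = (110.6249−140.1390)/(124.6151−95.1010) = -1.0000. V = [p*·110.6249 + (1−p*)·140.1390]/1.03 = 119.0769. B = V − Δ·S = 228.3883.
(3,1): S=143.2358. Δ = (V_up−V_dn)/(S_up−S_dn) = (71.9512−110.6249)/(163.2888−124.6151) = -1.0000. V = [p*·71.9512 + (1−p*)·110.6249]/1.03 = 85.1526. B = V − Δ·S = 228.3883.
(3,2): S=187.6882. Δ = (V_up−V_dn)/(S_up−S_dn) = (21.2754−71.9512)/(213.9646−163.2888) = -1.0000. V = [p*·21.2754 + (1−p*)·71.9512]/1.03 = 40.7001. B = V − Δ·S = 228.3883.
(3,3): S=245.9363. Δ = (V_up−V_dn)/(S_up−S_dn) = (45.1274−21.2754)/(280.3674−213.9646) = 0.3592. V = [p*·45.1274 + (1−p*)·21.2754]/1.03 = 34.3786. B = V − Δ·S = -53.9621.
(2,0): S=125.6454. Δ = (V_up−V_dn)/(S_up−S_dn) = (85.1526−119.0769)/(143.2358−109.3115) = -1.0000. V = [p*·85.1526 + (1−p*)·119.0769]/1.03 = 96.0909. B = V − Δ·S = 221.7363.
(2,1): S=164.6388. Δ = (V_up−V_dn)/(S_up−S_dn) = (40.7001−85.1526)/(187.6882−143.2358) = -1.0000. V = [p*·40.7001 + (1−p*)·85.1526]/1.03 = 57.0975. B = V − Δ·S = 221.7363.
(2,2): S=215.7336. Δ = (V_up−V_dn)/(S_up−S_dn) = (34.3786−40.7001)/(245.9363−187.6882) = -0.1085. V = [p*·34.3786 + (1−p*)·40.7001]/1.03 = 35.8777. B = V − Δ·S = 59.2909.
(1,0): S=144.4200. Δ = (V_up−V_dn)/(S_up−S_dn) = (57.0975−96.0909)/(164.6388−125.6454) = -1.0000. V = [p*·57.0975 + (1−p*)·96.0909]/1.03 = 70.8579. B = V − Δ·S = 215.2779.
(1,1): S=189.2400. Δ = (V_up−V_dn)/(S_up−S_dn) = (35.8777−57.0975)/(215.7336−164.6388) = -0.4153. V = [p*·35.8777 + (1−p*)·57.0975]/1.03 = 43.2260. B = V − Δ·S = 121.8178.
(0,0): S=166.0000. Δ = (V_up−V_dn)/(S_up−S_dn) = (43.2260−70.8579)/(189.2400−144.4200) = -0.6165. V = [p*·43.2260 + (1−p*)·70.8579]/1.03 = 52.8966. B = V − Δ·S = 155.2370.
Self-financing check: at every node Δ·S+B equals the discounted successor values.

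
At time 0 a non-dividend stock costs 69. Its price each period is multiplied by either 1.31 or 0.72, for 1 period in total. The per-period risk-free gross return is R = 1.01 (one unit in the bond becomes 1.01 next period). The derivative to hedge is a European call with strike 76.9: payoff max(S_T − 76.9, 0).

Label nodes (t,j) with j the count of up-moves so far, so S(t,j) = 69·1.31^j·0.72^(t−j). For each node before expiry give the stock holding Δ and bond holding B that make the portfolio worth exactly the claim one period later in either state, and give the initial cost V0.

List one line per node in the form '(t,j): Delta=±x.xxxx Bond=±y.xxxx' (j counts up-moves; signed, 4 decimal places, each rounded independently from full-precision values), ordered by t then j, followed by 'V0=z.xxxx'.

(0,0): Delta=0.3314 Bond=-16.2994
V0=6.5650

Risk-neutral probability p* = (R−d)/(u−d) = (1.01−0.72)/(1.31−0.72) = 0.4915.
At expiry t=1: V(1,0)=0.0000, V(1,1)=13.4900
  t=0,j=0: stock 69.0000 → up 90.3900 (V=13.4900), down 49.6800 (V=0.0000). Price 6.5650; hedge Δ=0.3314, bond B=-16.2994.
Self-financing check: at every node Δ·S+B equals the discounted successor values.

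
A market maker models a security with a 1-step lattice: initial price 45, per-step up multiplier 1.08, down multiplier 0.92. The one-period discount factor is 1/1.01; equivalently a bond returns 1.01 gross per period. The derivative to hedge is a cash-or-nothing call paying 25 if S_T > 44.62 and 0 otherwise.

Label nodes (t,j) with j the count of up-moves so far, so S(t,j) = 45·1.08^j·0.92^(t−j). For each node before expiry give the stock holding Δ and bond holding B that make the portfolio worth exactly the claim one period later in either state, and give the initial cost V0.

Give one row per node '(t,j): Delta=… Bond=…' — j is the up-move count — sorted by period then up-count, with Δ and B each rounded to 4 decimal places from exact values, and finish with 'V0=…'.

(0,0): Delta=3.4722 Bond=-142.3267
V0=13.9233

The replicating-portfolio and risk-neutral prices coincide; use p* = (1.01−0.92)/(1.08−0.92) = 0.5625 for the latter.
At expiry t=1: V(1,0)=0.0000, V(1,1)=25.0000
Node (0,0) S=45.0000: V=(p*·25.0000+(1−p*)·0.0000)/1.01=13.9233; Δ=(25.0000−0.0000)/(48.6000−41.4000)=3.4722; B=V−Δ·S=-142.3267
Root portfolio cost Δ·45+B reproduces V0=13.9233.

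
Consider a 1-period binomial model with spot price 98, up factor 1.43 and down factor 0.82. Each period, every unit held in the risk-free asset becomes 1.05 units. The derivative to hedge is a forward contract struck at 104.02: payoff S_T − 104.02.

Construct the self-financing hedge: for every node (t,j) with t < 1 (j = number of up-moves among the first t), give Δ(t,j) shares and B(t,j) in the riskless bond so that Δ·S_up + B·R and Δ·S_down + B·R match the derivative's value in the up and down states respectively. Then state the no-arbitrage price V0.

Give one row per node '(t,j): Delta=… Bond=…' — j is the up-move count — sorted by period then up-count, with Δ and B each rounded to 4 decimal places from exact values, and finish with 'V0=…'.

The replicating-portfolio and risk-neutral prices coincide; use p* = (1.05−0.82)/(1.43−0.82) = 0.3770 for the latter.
Terminal payoffs: V(1,0)=-23.6600, V(1,1)=36.1200
  t=0,j=0: stock 98.0000 → up 140.1400 (V=36.1200), down 80.3600 (V=-23.6600). Price -1.0667; hedge Δ=1.0000, bond B=-99.0667.
Each (Δ,B) replicates both successor values, so the strategy is self-financing and V0 is arbitrage-free.

(0,0): Delta=1.0000 Bond=-99.0667
V0=-1.0667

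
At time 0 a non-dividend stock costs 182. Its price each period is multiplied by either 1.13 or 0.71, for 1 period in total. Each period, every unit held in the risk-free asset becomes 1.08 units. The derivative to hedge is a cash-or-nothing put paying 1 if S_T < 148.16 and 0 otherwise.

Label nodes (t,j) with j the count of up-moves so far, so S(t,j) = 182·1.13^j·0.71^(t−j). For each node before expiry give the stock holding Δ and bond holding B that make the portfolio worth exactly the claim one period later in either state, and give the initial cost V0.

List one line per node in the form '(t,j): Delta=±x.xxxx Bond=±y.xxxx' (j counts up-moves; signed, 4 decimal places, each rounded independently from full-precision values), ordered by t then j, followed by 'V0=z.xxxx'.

Since d<R<u, set p* = (R−d)/(u−d) = 0.8810; price each node as the discounted p*-expectation of its children.
Terminal payoffs: V(1,0)=1.0000, V(1,1)=0.0000
Node (0,0) S=182.0000: V=(p*·0.0000+(1−p*)·1.0000)/1.08=0.1102; Δ=(0.0000−1.0000)/(205.6600−129.2200)=-0.0131; B=V−Δ·S=2.4912
Each (Δ,B) replicates both successor values, so the strategy is self-financing and V0 is arbitrage-free.

(0,0): Delta=-0.0131 Bond=2.4912
V0=0.1102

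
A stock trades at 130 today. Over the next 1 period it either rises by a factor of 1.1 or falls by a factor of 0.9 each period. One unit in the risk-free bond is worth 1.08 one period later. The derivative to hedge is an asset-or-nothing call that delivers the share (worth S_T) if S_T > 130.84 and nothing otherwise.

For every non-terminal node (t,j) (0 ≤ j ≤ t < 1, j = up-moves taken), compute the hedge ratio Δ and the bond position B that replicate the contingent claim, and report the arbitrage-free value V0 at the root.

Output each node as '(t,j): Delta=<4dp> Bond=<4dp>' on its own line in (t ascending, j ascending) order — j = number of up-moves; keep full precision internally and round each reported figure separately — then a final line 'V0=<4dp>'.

(0,0): Delta=5.5000 Bond=-595.8333
V0=119.1667

Under the risk-neutral measure, an up-move has probability p* = (R−d)/(u−d) = 0.9000 and values discount at R = 1.08.
Terminal values V(1,·): V(1,0)=0.0000, V(1,1)=143.0000
  t=0,j=0: stock 130.0000 → up 143.0000 (V=143.0000), down 117.0000 (V=0.0000). Price 119.1667; hedge Δ=5.5000, bond B=-595.8333.
Check: Δ(0,0)·S0 + B(0,0) = 119.1667 = V0.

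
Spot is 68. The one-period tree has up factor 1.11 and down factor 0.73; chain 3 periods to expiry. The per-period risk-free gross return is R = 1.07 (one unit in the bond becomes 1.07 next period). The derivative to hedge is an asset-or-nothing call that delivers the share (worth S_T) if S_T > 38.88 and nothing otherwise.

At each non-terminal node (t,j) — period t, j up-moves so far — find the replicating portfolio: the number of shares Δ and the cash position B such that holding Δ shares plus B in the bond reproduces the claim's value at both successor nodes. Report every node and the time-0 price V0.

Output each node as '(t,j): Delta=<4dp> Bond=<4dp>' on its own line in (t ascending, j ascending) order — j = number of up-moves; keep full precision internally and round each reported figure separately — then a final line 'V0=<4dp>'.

The replicating-portfolio and risk-neutral prices coincide; use p* = (1.07−0.73)/(1.11−0.73) = 0.8947 for the latter.
At expiry t=3: V(3,0)=0.0000, V(3,1)=40.2233, V(3,2)=61.1614, V(3,3)=92.9989
Node (2,0) S=36.2372: V=(p*·40.2233+(1−p*)·0.0000)/1.07=33.6348; Δ=(40.2233−0.0000)/(40.2233−26.4532)=2.9211; B=V−Δ·S=-72.2159
Node (2,1) S=55.1004: V=(p*·61.1614+(1−p*)·40.2233)/1.07=55.1004; Δ=(61.1614−40.2233)/(61.1614−40.2233)=1.0000; B=V−Δ·S=0.0000
Node (2,2) S=83.7828: V=(p*·92.9989+(1−p*)·61.1614)/1.07=83.7828; Δ=(92.9989−61.1614)/(92.9989−61.1614)=1.0000; B=V−Δ·S=0.0000
Node (1,0) S=49.6400: V=(p*·55.1004+(1−p*)·33.6348)/1.07=49.3840; Δ=(55.1004−33.6348)/(55.1004−36.2372)=1.1380; B=V−Δ·S=-7.1044
Node (1,1) S=75.4800: V=(p*·83.7828+(1−p*)·55.1004)/1.07=75.4800; Δ=(83.7828−55.1004)/(83.7828−55.1004)=1.0000; B=V−Δ·S=0.0000
Node (0,0) S=68.0000: V=(p*·75.4800+(1−p*)·49.3840)/1.07=67.9748; Δ=(75.4800−49.3840)/(75.4800−49.6400)=1.0099; B=V−Δ·S=-0.6989
Check: Δ(0,0)·S0 + B(0,0) = 67.9748 = V0.

(0,0): Delta=1.0099 Bond=-0.6989
(1,0): Delta=1.1380 Bond=-7.1044
(1,1): Delta=1.0000 Bond=0.0000
(2,0): Delta=2.9211 Bond=-72.2159
(2,1): Delta=1.0000 Bond=0.0000
(2,2): Delta=1.0000 Bond=0.0000
V0=67.9748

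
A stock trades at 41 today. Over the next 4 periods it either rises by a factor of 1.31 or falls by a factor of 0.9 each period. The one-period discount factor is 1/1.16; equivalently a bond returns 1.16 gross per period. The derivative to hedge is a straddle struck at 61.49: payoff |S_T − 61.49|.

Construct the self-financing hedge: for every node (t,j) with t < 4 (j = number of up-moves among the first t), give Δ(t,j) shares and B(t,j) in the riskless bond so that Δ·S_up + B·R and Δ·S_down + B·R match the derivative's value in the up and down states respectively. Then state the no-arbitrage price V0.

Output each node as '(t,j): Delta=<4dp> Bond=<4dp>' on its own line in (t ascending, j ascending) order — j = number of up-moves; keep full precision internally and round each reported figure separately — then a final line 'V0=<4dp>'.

(0,0): Delta=0.4567 Bond=-6.3319
(1,0): Delta=-0.1520 Bond=15.1159
(1,1): Delta=0.6980 Bond=-20.3032
(2,0): Delta=-1.0000 Bond=45.6971
(2,1): Delta=0.1841 Bond=1.2867
(2,2): Delta=0.9016 Bond=-37.8815
(3,0): Delta=-1.0000 Bond=53.0086
(3,1): Delta=-1.0000 Bond=53.0086
(3,2): Delta=0.6535 Bond=-28.2281
(3,3): Delta=1.0000 Bond=-53.0086
V0=12.3934

No-arbitrage ⇒ martingale measure with p* = (R−d)/(u−d) = 0.6341.
Payoff layer (t=4): V(4,0)=34.5899, V(4,1)=22.3354, V(4,2)=4.4983, V(4,3)=21.4646, V(4,4)=59.2550
(3,0): S=29.8890. Δ = (V_up−V_dn)/(S_up−S_dn) = (22.3354−34.5899)/(39.1546−26.9001) = -1.0000. V = [p*·22.3354 + (1−p*)·34.5899]/1.16 = 23.1196. B = V − Δ·S = 53.0086.
(3,1): S=43.5051. Δ = (V_up−V_dn)/(S_up−S_dn) = (4.4983−22.3354)/(56.9917−39.1546) = -1.0000. V = [p*·4.4983 + (1−p*)·22.3354]/1.16 = 9.5035. B = V − Δ·S = 53.0086.
(3,2): S=63.3241. Δ = (V_up−V_dn)/(S_up−S_dn) = (21.4646−4.4983)/(82.9546−56.9917) = 0.6535. V = [p*·21.4646 + (1−p*)·4.4983]/1.16 = 13.1529. B = V − Δ·S = -28.2281.
(3,3): S=92.1717. Δ = (V_up−V_dn)/(S_up−S_dn) = (59.2550−21.4646)/(120.7450−82.9546) = 1.0000. V = [p*·59.2550 + (1−p*)·21.4646]/1.16 = 39.1631. B = V − Δ·S = -53.0086.
(2,0): S=33.2100. Δ = (V_up−V_dn)/(S_up−S_dn) = (9.5035−23.1196)/(43.5051−29.8890) = -1.0000. V = [p*·9.5035 + (1−p*)·23.1196]/1.16 = 12.4871. B = V − Δ·S = 45.6971.
(2,1): S=48.3390. Δ = (V_up−V_dn)/(S_up−S_dn) = (13.1529−9.5035)/(63.3241−43.5051) = 0.1841. V = [p*·13.1529 + (1−p*)·9.5035]/1.16 = 10.1877. B = V − Δ·S = 1.2867.
(2,2): S=70.3601. Δ = (V_up−V_dn)/(S_up−S_dn) = (39.1631−13.1529)/(92.1717−63.3241) = 0.9016. V = [p*·39.1631 + (1−p*)·13.1529]/1.16 = 25.5579. B = V − Δ·S = -37.8815.
(1,0): S=36.9000. Δ = (V_up−V_dn)/(S_up−S_dn) = (10.1877−12.4871)/(48.3390−33.2100) = -0.1520. V = [p*·10.1877 + (1−p*)·12.4871]/1.16 = 9.5077. B = V − Δ·S = 15.1159.
(1,1): S=53.7100. Δ = (V_up−V_dn)/(S_up−S_dn) = (25.5579−10.1877)/(70.3601−48.3390) = 0.6980. V = [p*·25.5579 + (1−p*)·10.1877]/1.16 = 17.1851. B = V − Δ·S = -20.3032.
(0,0): S=41.0000. Δ = (V_up−V_dn)/(S_up−S_dn) = (17.1851−9.5077)/(53.7100−36.9000) = 0.4567. V = [p*·17.1851 + (1−p*)·9.5077]/1.16 = 12.3934. B = V − Δ·S = -6.3319.
Self-financing check: at every node Δ·S+B equals the discounted successor values.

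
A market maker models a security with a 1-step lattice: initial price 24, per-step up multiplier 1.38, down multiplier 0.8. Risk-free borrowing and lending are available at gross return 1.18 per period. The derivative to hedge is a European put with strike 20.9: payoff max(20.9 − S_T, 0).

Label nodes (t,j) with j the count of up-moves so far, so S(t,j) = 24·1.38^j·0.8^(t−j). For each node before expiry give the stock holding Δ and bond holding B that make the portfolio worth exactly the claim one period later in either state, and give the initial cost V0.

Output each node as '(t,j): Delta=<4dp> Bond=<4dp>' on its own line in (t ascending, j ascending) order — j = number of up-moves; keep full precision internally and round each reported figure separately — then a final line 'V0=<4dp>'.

The replicating-portfolio and risk-neutral prices coincide; use p* = (1.18−0.8)/(1.38−0.8) = 0.6552 for the latter.
At expiry t=1: V(1,0)=1.7000, V(1,1)=0.0000
Node (0,0) S=24.0000: V=(p*·0.0000+(1−p*)·1.7000)/1.18=0.4968; Δ=(0.0000−1.7000)/(33.1200−19.2000)=-0.1221; B=V−Δ·S=3.4278
Check: Δ(0,0)·S0 + B(0,0) = 0.4968 = V0.

(0,0): Delta=-0.1221 Bond=3.4278
V0=0.4968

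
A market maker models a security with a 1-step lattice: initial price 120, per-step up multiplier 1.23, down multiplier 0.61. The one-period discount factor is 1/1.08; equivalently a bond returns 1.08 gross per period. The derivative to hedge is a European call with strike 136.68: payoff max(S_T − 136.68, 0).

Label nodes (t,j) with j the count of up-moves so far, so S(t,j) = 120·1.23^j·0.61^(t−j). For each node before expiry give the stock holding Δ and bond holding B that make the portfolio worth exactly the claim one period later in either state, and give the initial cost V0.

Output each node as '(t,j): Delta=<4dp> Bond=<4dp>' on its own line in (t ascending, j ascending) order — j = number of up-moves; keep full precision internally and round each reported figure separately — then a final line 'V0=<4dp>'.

(0,0): Delta=0.1468 Bond=-9.9480
V0=7.6649

Under the risk-neutral measure, an up-move has probability p* = (R−d)/(u−d) = 0.7581 and values discount at R = 1.08.
Terminal payoffs: V(1,0)=0.0000, V(1,1)=10.9200
Node (0,0) S=120.0000: V=(p*·10.9200+(1−p*)·0.0000)/1.08=7.6649; Δ=(10.9200−0.0000)/(147.6000−73.2000)=0.1468; B=V−Δ·S=-9.9480
Self-financing check: at every node Δ·S+B equals the discounted successor values.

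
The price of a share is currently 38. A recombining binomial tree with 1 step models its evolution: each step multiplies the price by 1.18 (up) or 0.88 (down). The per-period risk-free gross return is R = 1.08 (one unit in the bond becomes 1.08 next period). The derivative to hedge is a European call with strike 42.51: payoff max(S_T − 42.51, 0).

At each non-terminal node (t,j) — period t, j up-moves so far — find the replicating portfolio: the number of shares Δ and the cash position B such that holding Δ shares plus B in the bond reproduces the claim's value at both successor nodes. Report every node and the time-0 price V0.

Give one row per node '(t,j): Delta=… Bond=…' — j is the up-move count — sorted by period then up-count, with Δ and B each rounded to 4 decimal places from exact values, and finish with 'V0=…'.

Since d<R<u, set p* = (R−d)/(u−d) = 0.6667; price each node as the discounted p*-expectation of its children.
Terminal payoffs: V(1,0)=0.0000, V(1,1)=2.3300
  t=0,j=0: stock 38.0000 → up 44.8400 (V=2.3300), down 33.4400 (V=0.0000). Price 1.4383; hedge Δ=0.2044, bond B=-6.3284.
Each (Δ,B) replicates both successor values, so the strategy is self-financing and V0 is arbitrage-free.

(0,0): Delta=0.2044 Bond=-6.3284
V0=1.4383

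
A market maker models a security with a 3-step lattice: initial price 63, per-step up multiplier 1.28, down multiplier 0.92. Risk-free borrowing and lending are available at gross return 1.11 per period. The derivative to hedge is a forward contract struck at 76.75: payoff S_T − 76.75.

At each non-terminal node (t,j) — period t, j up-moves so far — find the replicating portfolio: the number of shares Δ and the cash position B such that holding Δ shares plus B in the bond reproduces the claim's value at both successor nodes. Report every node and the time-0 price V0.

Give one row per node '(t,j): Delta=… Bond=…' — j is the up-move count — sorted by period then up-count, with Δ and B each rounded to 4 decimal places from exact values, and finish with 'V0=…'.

Since d<R<u, set p* = (R−d)/(u−d) = 0.5278; price each node as the discounted p*-expectation of its children.
Terminal values V(3,·): V(3,0)=-27.6927, V(3,1)=-8.4963, V(3,2)=18.2117, V(3,3)=55.3706
Node (2,0) S=53.3232: V=(p*·-8.4963+(1−p*)·-27.6927)/1.11=-15.8209; Δ=(-8.4963−-27.6927)/(68.2537−49.0573)=1.0000; B=V−Δ·S=-69.1441
Node (2,1) S=74.1888: V=(p*·18.2117+(1−p*)·-8.4963)/1.11=5.0447; Δ=(18.2117−-8.4963)/(94.9617−68.2537)=1.0000; B=V−Δ·S=-69.1441
Node (2,2) S=103.2192: V=(p*·55.3706+(1−p*)·18.2117)/1.11=34.0751; Δ=(55.3706−18.2117)/(132.1206−94.9617)=1.0000; B=V−Δ·S=-69.1441
Node (1,0) S=57.9600: V=(p*·5.0447+(1−p*)·-15.8209)/1.11=-4.3320; Δ=(5.0447−-15.8209)/(74.1888−53.3232)=1.0000; B=V−Δ·S=-62.2920
Node (1,1) S=80.6400: V=(p*·34.0751+(1−p*)·5.0447)/1.11=18.3480; Δ=(34.0751−5.0447)/(103.2192−74.1888)=1.0000; B=V−Δ·S=-62.2920
Node (0,0) S=63.0000: V=(p*·18.3480+(1−p*)·-4.3320)/1.11=6.8811; Δ=(18.3480−-4.3320)/(80.6400−57.9600)=1.0000; B=V−Δ·S=-56.1189
Each (Δ,B) replicates both successor values, so the strategy is self-financing and V0 is arbitrage-free.

(0,0): Delta=1.0000 Bond=-56.1189
(1,0): Delta=1.0000 Bond=-62.2920
(1,1): Delta=1.0000 Bond=-62.2920
(2,0): Delta=1.0000 Bond=-69.1441
(2,1): Delta=1.0000 Bond=-69.1441
(2,2): Delta=1.0000 Bond=-69.1441
V0=6.8811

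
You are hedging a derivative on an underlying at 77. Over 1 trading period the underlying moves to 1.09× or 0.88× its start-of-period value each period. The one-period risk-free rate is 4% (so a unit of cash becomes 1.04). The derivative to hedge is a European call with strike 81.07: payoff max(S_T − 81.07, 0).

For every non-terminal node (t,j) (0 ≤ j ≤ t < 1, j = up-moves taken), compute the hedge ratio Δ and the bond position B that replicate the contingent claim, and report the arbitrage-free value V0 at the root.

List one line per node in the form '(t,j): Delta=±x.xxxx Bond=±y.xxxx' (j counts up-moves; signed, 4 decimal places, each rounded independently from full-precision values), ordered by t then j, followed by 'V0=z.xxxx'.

No-arbitrage ⇒ martingale measure with p* = (R−d)/(u−d) = 0.7619.
Terminal values V(1,·): V(1,0)=0.0000, V(1,1)=2.8600
Node (0,0) S=77.0000: V=(p*·2.8600+(1−p*)·0.0000)/1.04=2.0952; Δ=(2.8600−0.0000)/(83.9300−67.7600)=0.1769; B=V−Δ·S=-11.5238
The time-0 hedge costs 2.0952, which is the no-arbitrage price.

(0,0): Delta=0.1769 Bond=-11.5238
V0=2.0952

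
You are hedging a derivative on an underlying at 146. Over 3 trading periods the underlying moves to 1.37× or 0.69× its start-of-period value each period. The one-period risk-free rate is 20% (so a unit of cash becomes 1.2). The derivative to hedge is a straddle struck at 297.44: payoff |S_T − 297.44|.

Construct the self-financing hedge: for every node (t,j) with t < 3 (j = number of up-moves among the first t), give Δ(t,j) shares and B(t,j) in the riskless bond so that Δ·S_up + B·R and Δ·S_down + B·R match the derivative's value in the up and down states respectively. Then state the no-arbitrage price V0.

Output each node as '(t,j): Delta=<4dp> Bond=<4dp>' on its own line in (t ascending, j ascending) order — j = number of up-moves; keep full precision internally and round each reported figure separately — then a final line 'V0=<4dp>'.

(0,0): Delta=-0.3864 Bond=120.6164
(1,0): Delta=-1.0000 Bond=206.5556
(1,1): Delta=-0.2834 Bond=124.1344
(2,0): Delta=-1.0000 Bond=247.8667
(2,1): Delta=-1.0000 Bond=247.8667
(2,2): Delta=-0.1631 Bond=115.9929
V0=64.2046

Since d<R<u, set p* = (R−d)/(u−d) = 0.7500; price each node as the discounted p*-expectation of its children.
At expiry t=3: V(3,0)=249.4777, V(3,1)=202.2105, V(3,2)=108.3611, V(3,3)=77.9775
  t=2,j=0: stock 69.5106 → up 95.2295 (V=202.2105), down 47.9623 (V=249.4777). Price 178.3561; hedge Δ=-1.0000, bond B=247.8667.
  t=2,j=1: stock 138.0138 → up 189.0789 (V=108.3611), down 95.2295 (V=202.2105). Price 109.8529; hedge Δ=-1.0000, bond B=247.8667.
  t=2,j=2: stock 274.0274 → up 375.4175 (V=77.9775), down 189.0789 (V=108.3611). Price 71.3112; hedge Δ=-0.1631, bond B=115.9929.
  t=1,j=0: stock 100.7400 → up 138.0138 (V=109.8529), down 69.5106 (V=178.3561). Price 105.8156; hedge Δ=-1.0000, bond B=206.5556.
  t=1,j=1: stock 200.0200 → up 274.0274 (V=71.3112), down 138.0138 (V=109.8529). Price 67.4555; hedge Δ=-0.2834, bond B=124.1344.
  t=0,j=0: stock 146.0000 → up 200.0200 (V=67.4555), down 100.7400 (V=105.8156). Price 64.2046; hedge Δ=-0.3864, bond B=120.6164.
Check: Δ(0,0)·S0 + B(0,0) = 64.2046 = V0.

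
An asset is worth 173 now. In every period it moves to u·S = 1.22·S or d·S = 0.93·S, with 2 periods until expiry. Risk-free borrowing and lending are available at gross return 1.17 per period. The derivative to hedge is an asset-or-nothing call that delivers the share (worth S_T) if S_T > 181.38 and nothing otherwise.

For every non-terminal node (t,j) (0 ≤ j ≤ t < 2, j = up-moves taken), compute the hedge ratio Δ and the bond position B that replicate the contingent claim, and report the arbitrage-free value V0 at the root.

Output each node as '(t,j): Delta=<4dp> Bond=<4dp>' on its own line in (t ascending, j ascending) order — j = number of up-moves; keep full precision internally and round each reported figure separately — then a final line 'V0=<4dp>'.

Since d<R<u, set p* = (R−d)/(u−d) = 0.8276; price each node as the discounted p*-expectation of its children.
Payoff layer (t=2): V(2,0)=0.0000, V(2,1)=196.2858, V(2,2)=257.4932
Node (1,0) S=160.8900: V=(p*·196.2858+(1−p*)·0.0000)/1.17=138.8405; Δ=(196.2858−0.0000)/(196.2858−149.6277)=4.2069; B=V−Δ·S=-538.0071
Node (1,1) S=211.0600: V=(p*·257.4932+(1−p*)·196.2858)/1.17=211.0600; Δ=(257.4932−196.2858)/(257.4932−196.2858)=1.0000; B=V−Δ·S=0.0000
Node (0,0) S=173.0000: V=(p*·211.0600+(1−p*)·138.8405)/1.17=169.7507; Δ=(211.0600−138.8405)/(211.0600−160.8900)=1.4395; B=V−Δ·S=-79.2819
Root portfolio cost Δ·173+B reproduces V0=169.7507.

(0,0): Delta=1.4395 Bond=-79.2819
(1,0): Delta=4.2069 Bond=-538.0071
(1,1): Delta=1.0000 Bond=0.0000
V0=169.7507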